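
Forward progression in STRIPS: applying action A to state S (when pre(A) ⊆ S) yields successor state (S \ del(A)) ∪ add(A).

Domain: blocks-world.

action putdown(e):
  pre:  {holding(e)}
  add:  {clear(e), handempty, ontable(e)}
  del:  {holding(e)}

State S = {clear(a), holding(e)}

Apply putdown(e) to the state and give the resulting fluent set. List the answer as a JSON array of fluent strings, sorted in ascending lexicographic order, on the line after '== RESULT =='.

Compute (S \ del) ∪ add:
  pre ⊆ S: {holding(e)} ⊆ S  — applicable
  S \ del = {clear(a)}
  ∪ add   = {clear(a), clear(e), handempty, ontable(e)}

== RESULT ==
["clear(a)", "clear(e)", "handempty", "ontable(e)"]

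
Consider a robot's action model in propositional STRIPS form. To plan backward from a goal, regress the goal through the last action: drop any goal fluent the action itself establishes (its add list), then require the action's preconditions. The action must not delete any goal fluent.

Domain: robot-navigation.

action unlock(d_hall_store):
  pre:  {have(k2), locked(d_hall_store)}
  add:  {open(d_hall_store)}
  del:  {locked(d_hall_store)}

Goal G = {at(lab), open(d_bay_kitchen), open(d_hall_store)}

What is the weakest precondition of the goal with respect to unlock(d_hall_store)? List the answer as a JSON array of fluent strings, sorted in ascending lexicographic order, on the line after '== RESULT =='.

Regress:
  G ∩ del = {}  (empty — regression defined)
  G \ add = {at(lab), open(d_bay_kitchen), open(d_hall_store)} \ {open(d_hall_store)} = {at(lab), open(d_bay_kitchen)}
  ∪ pre   = {at(lab), open(d_bay_kitchen)} ∪ {have(k2), locked(d_hall_store)}
          = {at(lab), have(k2), locked(d_hall_store), open(d_bay_kitchen)}

== RESULT ==
["at(lab)", "have(k2)", "locked(d_hall_store)", "open(d_bay_kitchen)"]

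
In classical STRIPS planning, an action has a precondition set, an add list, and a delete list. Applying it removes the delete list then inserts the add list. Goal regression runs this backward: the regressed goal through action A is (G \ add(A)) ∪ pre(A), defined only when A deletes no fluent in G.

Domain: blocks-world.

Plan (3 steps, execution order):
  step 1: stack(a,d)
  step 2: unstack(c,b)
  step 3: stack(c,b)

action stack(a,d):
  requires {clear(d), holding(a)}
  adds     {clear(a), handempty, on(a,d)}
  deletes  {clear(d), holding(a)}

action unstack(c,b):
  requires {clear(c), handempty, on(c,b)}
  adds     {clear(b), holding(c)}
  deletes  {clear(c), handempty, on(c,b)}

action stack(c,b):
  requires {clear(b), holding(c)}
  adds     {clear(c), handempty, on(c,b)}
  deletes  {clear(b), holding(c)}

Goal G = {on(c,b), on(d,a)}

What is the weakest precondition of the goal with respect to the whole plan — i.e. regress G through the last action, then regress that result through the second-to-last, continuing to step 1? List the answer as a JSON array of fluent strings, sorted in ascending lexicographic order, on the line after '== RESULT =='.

Work backward from the goal:
  through step 3 (stack(c,b)): drop {on(c,b)}, keep {on(d,a)}, require {clear(b), holding(c)}
    → {clear(b), holding(c), on(d,a)}
  through step 2 (unstack(c,b)): drop {clear(b), holding(c)}, keep {on(d,a)}, require {clear(c), handempty, on(c,b)}
    → {clear(c), handempty, on(c,b), on(d,a)}
  through step 1 (stack(a,d)): drop {handempty}, keep {clear(c), on(c,b), on(d,a)}, require {clear(d), holding(a)}
    → {clear(c), clear(d), holding(a), on(c,b), on(d,a)}

== RESULT ==
["clear(c)", "clear(d)", "holding(a)", "on(c,b)", "on(d,a)"]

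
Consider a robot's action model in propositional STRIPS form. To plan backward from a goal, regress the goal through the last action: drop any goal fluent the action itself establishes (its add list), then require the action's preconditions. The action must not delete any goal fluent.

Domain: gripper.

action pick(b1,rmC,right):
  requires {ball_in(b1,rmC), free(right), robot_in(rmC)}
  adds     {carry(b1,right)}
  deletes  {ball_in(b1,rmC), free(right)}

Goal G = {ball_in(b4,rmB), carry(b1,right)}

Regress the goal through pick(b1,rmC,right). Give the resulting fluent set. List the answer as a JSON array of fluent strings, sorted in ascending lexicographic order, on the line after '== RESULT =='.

Regress:
  G ∩ del = {}  (empty — regression defined)
  G \ add = {ball_in(b4,rmB), carry(b1,right)} \ {carry(b1,right)} = {ball_in(b4,rmB)}
  ∪ pre   = {ball_in(b4,rmB)} ∪ {ball_in(b1,rmC), free(right), robot_in(rmC)}
          = {ball_in(b1,rmC), ball_in(b4,rmB), free(right), robot_in(rmC)}

== RESULT ==
["ball_in(b1,rmC)", "ball_in(b4,rmB)", "free(right)", "robot_in(rmC)"]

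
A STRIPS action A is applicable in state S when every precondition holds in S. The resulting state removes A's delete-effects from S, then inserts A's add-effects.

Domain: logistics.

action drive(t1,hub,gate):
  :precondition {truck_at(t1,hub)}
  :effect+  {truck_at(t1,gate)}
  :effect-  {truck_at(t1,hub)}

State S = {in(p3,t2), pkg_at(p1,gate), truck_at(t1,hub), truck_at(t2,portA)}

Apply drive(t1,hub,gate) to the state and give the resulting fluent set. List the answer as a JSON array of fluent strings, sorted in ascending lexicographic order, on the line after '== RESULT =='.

Progress:
  pre ⊆ S: {truck_at(t1,hub)} ⊆ S  — applicable
  S \ del = {in(p3,t2), pkg_at(p1,gate), truck_at(t2,portA)}
  ∪ add   = {in(p3,t2), pkg_at(p1,gate), truck_at(t1,gate), truck_at(t2,portA)}

== RESULT ==
["in(p3,t2)", "pkg_at(p1,gate)", "truck_at(t1,gate)", "truck_at(t2,portA)"]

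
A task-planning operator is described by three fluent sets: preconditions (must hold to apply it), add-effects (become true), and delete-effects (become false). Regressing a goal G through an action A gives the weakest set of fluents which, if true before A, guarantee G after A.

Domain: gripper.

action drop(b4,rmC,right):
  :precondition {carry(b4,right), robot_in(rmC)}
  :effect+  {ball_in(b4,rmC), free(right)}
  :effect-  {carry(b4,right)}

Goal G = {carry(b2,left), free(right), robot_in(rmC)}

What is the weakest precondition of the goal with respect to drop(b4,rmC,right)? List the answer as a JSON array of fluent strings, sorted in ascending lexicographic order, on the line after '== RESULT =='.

Compute (G \ add) ∪ pre:
  G ∩ del = {}  (empty — regression defined)
  G \ add = {carry(b2,left), free(right), robot_in(rmC)} \ {ball_in(b4,rmC), free(right)} = {carry(b2,left), robot_in(rmC)}
  ∪ pre   = {carry(b2,left), robot_in(rmC)} ∪ {carry(b4,right), robot_in(rmC)}
          = {carry(b2,left), carry(b4,right), robot_in(rmC)}

== RESULT ==
["carry(b2,left)", "carry(b4,right)", "robot_in(rmC)"]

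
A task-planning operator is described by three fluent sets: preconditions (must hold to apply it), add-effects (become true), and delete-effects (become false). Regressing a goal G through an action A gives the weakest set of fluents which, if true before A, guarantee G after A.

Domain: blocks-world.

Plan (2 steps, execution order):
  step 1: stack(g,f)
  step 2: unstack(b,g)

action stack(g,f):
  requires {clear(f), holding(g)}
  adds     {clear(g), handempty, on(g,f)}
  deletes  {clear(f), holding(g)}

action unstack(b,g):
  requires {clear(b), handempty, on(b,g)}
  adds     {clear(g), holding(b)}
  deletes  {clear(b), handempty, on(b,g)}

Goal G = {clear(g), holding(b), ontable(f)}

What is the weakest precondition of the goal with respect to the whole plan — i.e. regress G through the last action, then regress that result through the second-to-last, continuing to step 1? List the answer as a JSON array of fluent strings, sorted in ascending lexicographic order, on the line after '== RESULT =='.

Regress step by step:
  through step 2 (unstack(b,g)): drop {clear(g), holding(b)}, keep {ontable(f)}, require {clear(b), handempty, on(b,g)}
    → {clear(b), handempty, on(b,g), ontable(f)}
  through step 1 (stack(g,f)): drop {handempty}, keep {clear(b), on(b,g), ontable(f)}, require {clear(f), holding(g)}
    → {clear(b), clear(f), holding(g), on(b,g), ontable(f)}

== RESULT ==
["clear(b)", "clear(f)", "holding(g)", "on(b,g)", "ontable(f)"]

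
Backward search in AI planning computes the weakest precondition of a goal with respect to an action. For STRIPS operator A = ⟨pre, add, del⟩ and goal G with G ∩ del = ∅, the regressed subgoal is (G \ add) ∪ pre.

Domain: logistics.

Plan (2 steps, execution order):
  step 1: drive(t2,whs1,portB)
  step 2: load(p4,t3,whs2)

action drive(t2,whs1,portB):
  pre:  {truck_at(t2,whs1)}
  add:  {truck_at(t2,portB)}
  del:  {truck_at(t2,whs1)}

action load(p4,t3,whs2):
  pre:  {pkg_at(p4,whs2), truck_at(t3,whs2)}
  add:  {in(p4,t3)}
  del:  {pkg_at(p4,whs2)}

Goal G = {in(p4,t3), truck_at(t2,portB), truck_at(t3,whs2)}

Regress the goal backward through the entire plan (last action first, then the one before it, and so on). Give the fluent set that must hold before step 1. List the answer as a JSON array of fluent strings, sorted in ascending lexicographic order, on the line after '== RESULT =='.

Regress step by step:
  through step 2 (load(p4,t3,whs2)): drop {in(p4,t3)}, keep {truck_at(t2,portB), truck_at(t3,whs2)}, require {pkg_at(p4,whs2), truck_at(t3,whs2)}
    → {pkg_at(p4,whs2), truck_at(t2,portB), truck_at(t3,whs2)}
  through step 1 (drive(t2,whs1,portB)): drop {truck_at(t2,portB)}, keep {pkg_at(p4,whs2), truck_at(t3,whs2)}, require {truck_at(t2,whs1)}
    → {pkg_at(p4,whs2), truck_at(t2,whs1), truck_at(t3,whs2)}

== RESULT ==
["pkg_at(p4,whs2)", "truck_at(t2,whs1)", "truck_at(t3,whs2)"]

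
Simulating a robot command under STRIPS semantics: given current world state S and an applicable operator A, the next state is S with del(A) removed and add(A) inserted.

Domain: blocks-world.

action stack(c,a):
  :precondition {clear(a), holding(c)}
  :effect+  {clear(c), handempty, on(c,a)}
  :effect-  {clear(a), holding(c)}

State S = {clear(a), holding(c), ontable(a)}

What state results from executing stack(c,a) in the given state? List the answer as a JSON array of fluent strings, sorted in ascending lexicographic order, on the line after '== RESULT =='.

Compute (S \ del) ∪ add:
  pre ⊆ S: {clear(a), holding(c)} ⊆ S  — applicable
  S \ del = {ontable(a)}
  ∪ add   = {clear(c), handempty, on(c,a), ontable(a)}

== RESULT ==
["clear(c)", "handempty", "on(c,a)", "ontable(a)"]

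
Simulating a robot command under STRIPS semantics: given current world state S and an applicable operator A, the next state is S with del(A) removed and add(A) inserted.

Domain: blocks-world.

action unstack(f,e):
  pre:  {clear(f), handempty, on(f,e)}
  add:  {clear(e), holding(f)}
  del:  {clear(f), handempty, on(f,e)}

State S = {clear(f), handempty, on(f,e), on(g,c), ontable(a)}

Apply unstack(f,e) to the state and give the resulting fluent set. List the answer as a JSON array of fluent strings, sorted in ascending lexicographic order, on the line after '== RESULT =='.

Progress:
  pre ⊆ S: {clear(f), handempty, on(f,e)} ⊆ S  — applicable
  S \ del = {on(g,c), ontable(a)}
  ∪ add   = {clear(e), holding(f), on(g,c), ontable(a)}

== RESULT ==
["clear(e)", "holding(f)", "on(g,c)", "ontable(a)"]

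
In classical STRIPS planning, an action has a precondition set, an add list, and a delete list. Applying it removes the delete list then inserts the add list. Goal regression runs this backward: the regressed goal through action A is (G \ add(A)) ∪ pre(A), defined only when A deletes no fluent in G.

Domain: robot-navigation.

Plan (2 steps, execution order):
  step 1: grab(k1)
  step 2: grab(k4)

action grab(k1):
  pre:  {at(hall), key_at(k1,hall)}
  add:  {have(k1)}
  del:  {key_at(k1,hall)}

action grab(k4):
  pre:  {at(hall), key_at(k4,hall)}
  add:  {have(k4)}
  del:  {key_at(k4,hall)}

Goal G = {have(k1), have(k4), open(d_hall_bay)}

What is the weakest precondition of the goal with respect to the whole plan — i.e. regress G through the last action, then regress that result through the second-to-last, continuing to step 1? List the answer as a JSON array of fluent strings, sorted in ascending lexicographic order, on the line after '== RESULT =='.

Regress step by step:
  through step 2 (grab(k4)): drop {have(k4)}, keep {have(k1), open(d_hall_bay)}, require {at(hall), key_at(k4,hall)}
    → {at(hall), have(k1), key_at(k4,hall), open(d_hall_bay)}
  through step 1 (grab(k1)): drop {have(k1)}, keep {at(hall), key_at(k4,hall), open(d_hall_bay)}, require {at(hall), key_at(k1,hall)}
    → {at(hall), key_at(k1,hall), key_at(k4,hall), open(d_hall_bay)}

== RESULT ==
["at(hall)", "key_at(k1,hall)", "key_at(k4,hall)", "open(d_hall_bay)"]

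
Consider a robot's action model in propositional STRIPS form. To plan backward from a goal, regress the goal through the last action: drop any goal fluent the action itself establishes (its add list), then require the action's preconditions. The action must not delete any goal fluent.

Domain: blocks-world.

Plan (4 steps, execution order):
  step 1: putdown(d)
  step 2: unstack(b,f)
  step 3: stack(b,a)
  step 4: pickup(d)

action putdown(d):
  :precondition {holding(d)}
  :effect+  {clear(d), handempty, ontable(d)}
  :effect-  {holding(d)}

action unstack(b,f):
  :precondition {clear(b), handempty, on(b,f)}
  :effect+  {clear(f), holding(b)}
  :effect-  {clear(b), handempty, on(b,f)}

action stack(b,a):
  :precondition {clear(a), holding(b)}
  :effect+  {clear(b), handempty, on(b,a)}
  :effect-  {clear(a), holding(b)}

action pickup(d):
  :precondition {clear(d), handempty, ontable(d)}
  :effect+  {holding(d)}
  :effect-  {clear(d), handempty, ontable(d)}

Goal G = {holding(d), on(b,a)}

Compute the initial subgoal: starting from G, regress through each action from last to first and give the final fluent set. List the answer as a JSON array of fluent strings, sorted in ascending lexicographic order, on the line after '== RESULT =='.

Work backward from the goal:
  through step 4 (pickup(d)): drop {holding(d)}, keep {on(b,a)}, require {clear(d), handempty, ontable(d)}
    → {clear(d), handempty, on(b,a), ontable(d)}
  through step 3 (stack(b,a)): drop {handempty, on(b,a)}, keep {clear(d), ontable(d)}, require {clear(a), holding(b)}
    → {clear(a), clear(d), holding(b), ontable(d)}
  through step 2 (unstack(b,f)): drop {holding(b)}, keep {clear(a), clear(d), ontable(d)}, require {clear(b), handempty, on(b,f)}
    → {clear(a), clear(b), clear(d), handempty, on(b,f), ontable(d)}
  through step 1 (putdown(d)): drop {clear(d), handempty, ontable(d)}, keep {clear(a), clear(b), on(b,f)}, require {holding(d)}
    → {clear(a), clear(b), holding(d), on(b,f)}

== RESULT ==
["clear(a)", "clear(b)", "holding(d)", "on(b,f)"]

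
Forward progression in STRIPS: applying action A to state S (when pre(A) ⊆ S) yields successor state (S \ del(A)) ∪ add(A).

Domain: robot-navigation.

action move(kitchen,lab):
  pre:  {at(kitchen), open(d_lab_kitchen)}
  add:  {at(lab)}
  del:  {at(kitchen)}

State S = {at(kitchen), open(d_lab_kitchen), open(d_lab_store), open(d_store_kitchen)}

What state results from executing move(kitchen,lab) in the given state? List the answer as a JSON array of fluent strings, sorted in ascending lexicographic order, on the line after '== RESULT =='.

Compute (S \ del) ∪ add:
  pre ⊆ S: {at(kitchen), open(d_lab_kitchen)} ⊆ S  — applicable
  S \ del = {open(d_lab_kitchen), open(d_lab_store), open(d_store_kitchen)}
  ∪ add   = {at(lab), open(d_lab_kitchen), open(d_lab_store), open(d_store_kitchen)}

== RESULT ==
["at(lab)", "open(d_lab_kitchen)", "open(d_lab_store)", "open(d_store_kitchen)"]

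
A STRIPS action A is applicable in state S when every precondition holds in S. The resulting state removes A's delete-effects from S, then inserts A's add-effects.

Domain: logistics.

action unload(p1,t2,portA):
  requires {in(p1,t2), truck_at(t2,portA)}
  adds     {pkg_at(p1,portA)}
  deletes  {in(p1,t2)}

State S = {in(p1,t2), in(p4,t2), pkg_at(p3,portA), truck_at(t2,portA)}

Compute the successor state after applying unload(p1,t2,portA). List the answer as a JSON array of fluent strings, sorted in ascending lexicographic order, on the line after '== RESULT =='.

Compute (S \ del) ∪ add:
  pre ⊆ S: {in(p1,t2), truck_at(t2,portA)} ⊆ S  — applicable
  S \ del = {in(p4,t2), pkg_at(p3,portA), truck_at(t2,portA)}
  ∪ add   = {in(p4,t2), pkg_at(p1,portA), pkg_at(p3,portA), truck_at(t2,portA)}

== RESULT ==
["in(p4,t2)", "pkg_at(p1,portA)", "pkg_at(p3,portA)", "truck_at(t2,portA)"]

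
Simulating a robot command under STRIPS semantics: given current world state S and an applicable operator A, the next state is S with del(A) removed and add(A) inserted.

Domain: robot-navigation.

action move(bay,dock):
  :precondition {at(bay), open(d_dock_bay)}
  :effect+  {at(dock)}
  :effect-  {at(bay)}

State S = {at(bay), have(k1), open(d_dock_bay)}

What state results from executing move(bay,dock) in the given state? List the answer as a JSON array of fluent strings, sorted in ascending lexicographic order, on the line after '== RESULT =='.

Compute (S \ del) ∪ add:
  pre ⊆ S: {at(bay), open(d_dock_bay)} ⊆ S  — applicable
  S \ del = {have(k1), open(d_dock_bay)}
  ∪ add   = {at(dock), have(k1), open(d_dock_bay)}

== RESULT ==
["at(dock)", "have(k1)", "open(d_dock_bay)"]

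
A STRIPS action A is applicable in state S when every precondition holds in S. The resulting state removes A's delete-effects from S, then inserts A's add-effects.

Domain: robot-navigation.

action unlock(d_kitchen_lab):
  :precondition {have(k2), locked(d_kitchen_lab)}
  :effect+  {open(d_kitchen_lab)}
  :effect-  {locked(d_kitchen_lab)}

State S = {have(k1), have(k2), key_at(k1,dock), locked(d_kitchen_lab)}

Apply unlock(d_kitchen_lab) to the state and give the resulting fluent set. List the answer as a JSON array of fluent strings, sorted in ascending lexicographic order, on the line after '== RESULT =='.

Progress:
  pre ⊆ S: {have(k2), locked(d_kitchen_lab)} ⊆ S  — applicable
  S \ del = {have(k1), have(k2), key_at(k1,dock)}
  ∪ add   = {have(k1), have(k2), key_at(k1,dock), open(d_kitchen_lab)}

== RESULT ==
["have(k1)", "have(k2)", "key_at(k1,dock)", "open(d_kitchen_lab)"]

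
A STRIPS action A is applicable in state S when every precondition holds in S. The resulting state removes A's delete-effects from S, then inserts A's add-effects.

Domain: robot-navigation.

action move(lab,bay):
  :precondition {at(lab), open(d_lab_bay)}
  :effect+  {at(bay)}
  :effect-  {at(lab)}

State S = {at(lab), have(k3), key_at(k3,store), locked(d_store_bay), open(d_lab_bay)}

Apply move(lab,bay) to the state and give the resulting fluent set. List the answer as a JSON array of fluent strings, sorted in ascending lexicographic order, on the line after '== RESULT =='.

Progress:
  pre ⊆ S: {at(lab), open(d_lab_bay)} ⊆ S  — applicable
  S \ del = {have(k3), key_at(k3,store), locked(d_store_bay), open(d_lab_bay)}
  ∪ add   = {at(bay), have(k3), key_at(k3,store), locked(d_store_bay), open(d_lab_bay)}

== RESULT ==
["at(bay)", "have(k3)", "key_at(k3,store)", "locked(d_store_bay)", "open(d_lab_bay)"]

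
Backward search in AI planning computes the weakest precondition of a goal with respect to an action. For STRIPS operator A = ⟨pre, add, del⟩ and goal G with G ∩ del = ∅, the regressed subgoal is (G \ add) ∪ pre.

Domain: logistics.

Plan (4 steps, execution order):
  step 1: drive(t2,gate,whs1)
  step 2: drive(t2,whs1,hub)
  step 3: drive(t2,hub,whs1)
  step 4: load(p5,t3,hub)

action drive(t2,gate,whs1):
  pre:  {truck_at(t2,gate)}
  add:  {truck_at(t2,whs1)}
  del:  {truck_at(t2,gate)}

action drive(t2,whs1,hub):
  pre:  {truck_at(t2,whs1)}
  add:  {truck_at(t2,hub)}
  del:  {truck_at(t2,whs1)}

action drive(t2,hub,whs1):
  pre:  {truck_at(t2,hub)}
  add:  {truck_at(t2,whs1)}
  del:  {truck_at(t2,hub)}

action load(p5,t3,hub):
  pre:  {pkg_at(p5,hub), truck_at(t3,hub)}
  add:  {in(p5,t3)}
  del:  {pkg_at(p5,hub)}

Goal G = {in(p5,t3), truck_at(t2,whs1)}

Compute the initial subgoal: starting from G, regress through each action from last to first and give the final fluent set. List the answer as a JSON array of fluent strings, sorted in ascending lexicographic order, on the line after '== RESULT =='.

Work backward from the goal:
  through step 4 (load(p5,t3,hub)): drop {in(p5,t3)}, keep {truck_at(t2,whs1)}, require {pkg_at(p5,hub), truck_at(t3,hub)}
    → {pkg_at(p5,hub), truck_at(t2,whs1), truck_at(t3,hub)}
  through step 3 (drive(t2,hub,whs1)): drop {truck_at(t2,whs1)}, keep {pkg_at(p5,hub), truck_at(t3,hub)}, require {truck_at(t2,hub)}
    → {pkg_at(p5,hub), truck_at(t2,hub), truck_at(t3,hub)}
  through step 2 (drive(t2,whs1,hub)): drop {truck_at(t2,hub)}, keep {pkg_at(p5,hub), truck_at(t3,hub)}, require {truck_at(t2,whs1)}
    → {pkg_at(p5,hub), truck_at(t2,whs1), truck_at(t3,hub)}
  through step 1 (drive(t2,gate,whs1)): drop {truck_at(t2,whs1)}, keep {pkg_at(p5,hub), truck_at(t3,hub)}, require {truck_at(t2,gate)}
    → {pkg_at(p5,hub), truck_at(t2,gate), truck_at(t3,hub)}

== RESULT ==
["pkg_at(p5,hub)", "truck_at(t2,gate)", "truck_at(t3,hub)"]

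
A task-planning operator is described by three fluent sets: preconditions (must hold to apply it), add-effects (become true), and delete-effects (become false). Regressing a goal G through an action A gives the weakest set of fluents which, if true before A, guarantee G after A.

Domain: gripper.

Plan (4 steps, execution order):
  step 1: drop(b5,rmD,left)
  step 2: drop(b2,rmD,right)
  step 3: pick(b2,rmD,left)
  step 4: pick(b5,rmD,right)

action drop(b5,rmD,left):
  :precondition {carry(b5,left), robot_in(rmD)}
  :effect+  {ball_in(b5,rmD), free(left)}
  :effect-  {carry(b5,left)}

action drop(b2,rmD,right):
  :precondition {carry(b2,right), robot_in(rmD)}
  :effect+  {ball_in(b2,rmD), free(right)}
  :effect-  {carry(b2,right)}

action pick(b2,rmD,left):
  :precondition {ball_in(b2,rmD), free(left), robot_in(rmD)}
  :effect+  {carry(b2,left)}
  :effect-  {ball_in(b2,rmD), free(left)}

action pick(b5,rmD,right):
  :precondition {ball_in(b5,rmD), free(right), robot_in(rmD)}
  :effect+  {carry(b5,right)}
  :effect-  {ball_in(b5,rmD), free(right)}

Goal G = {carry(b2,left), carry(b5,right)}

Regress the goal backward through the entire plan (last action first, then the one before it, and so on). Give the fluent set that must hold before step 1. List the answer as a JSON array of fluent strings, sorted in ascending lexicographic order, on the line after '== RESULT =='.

Work backward from the goal:
  through step 4 (pick(b5,rmD,right)): drop {carry(b5,right)}, keep {carry(b2,left)}, require {ball_in(b5,rmD), free(right), robot_in(rmD)}
    → {ball_in(b5,rmD), carry(b2,left), free(right), robot_in(rmD)}
  through step 3 (pick(b2,rmD,left)): drop {carry(b2,left)}, keep {ball_in(b5,rmD), free(right), robot_in(rmD)}, require {ball_in(b2,rmD), free(left), robot_in(rmD)}
    → {ball_in(b2,rmD), ball_in(b5,rmD), free(left), free(right), robot_in(rmD)}
  through step 2 (drop(b2,rmD,right)): drop {ball_in(b2,rmD), free(right)}, keep {ball_in(b5,rmD), free(left), robot_in(rmD)}, require {carry(b2,right), robot_in(rmD)}
    → {ball_in(b5,rmD), carry(b2,right), free(left), robot_in(rmD)}
  through step 1 (drop(b5,rmD,left)): drop {ball_in(b5,rmD), free(left)}, keep {carry(b2,right), robot_in(rmD)}, require {carry(b5,left), robot_in(rmD)}
    → {carry(b2,right), carry(b5,left), robot_in(rmD)}

== RESULT ==
["carry(b2,right)", "carry(b5,left)", "robot_in(rmD)"]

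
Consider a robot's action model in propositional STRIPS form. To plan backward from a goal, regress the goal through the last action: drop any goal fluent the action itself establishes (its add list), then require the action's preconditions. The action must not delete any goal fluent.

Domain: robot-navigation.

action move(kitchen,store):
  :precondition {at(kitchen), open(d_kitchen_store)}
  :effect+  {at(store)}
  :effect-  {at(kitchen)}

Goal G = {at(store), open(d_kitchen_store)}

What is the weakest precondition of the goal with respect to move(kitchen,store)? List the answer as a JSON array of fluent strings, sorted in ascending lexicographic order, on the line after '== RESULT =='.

Compute (G \ add) ∪ pre:
  G ∩ del = {}  (empty — regression defined)
  G \ add = {at(store), open(d_kitchen_store)} \ {at(store)} = {open(d_kitchen_store)}
  ∪ pre   = {open(d_kitchen_store)} ∪ {at(kitchen), open(d_kitchen_store)}
          = {at(kitchen), open(d_kitchen_store)}

== RESULT ==
["at(kitchen)", "open(d_kitchen_store)"]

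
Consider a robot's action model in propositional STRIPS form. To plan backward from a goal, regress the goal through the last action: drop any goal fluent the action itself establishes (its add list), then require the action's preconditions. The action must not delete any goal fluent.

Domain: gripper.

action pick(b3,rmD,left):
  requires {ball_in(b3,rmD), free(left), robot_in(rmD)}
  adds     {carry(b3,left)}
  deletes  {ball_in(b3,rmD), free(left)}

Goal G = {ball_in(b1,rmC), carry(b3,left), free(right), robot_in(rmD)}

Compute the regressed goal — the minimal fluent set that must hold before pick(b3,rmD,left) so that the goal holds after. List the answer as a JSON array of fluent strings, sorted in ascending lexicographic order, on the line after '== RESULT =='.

Compute (G \ add) ∪ pre:
  G ∩ del = {}  (empty — regression defined)
  G \ add = {ball_in(b1,rmC), carry(b3,left), free(right), robot_in(rmD)} \ {carry(b3,left)} = {ball_in(b1,rmC), free(right), robot_in(rmD)}
  ∪ pre   = {ball_in(b1,rmC), free(right), robot_in(rmD)} ∪ {ball_in(b3,rmD), free(left), robot_in(rmD)}
          = {ball_in(b1,rmC), ball_in(b3,rmD), free(left), free(right), robot_in(rmD)}

== RESULT ==
["ball_in(b1,rmC)", "ball_in(b3,rmD)", "free(left)", "free(right)", "robot_in(rmD)"]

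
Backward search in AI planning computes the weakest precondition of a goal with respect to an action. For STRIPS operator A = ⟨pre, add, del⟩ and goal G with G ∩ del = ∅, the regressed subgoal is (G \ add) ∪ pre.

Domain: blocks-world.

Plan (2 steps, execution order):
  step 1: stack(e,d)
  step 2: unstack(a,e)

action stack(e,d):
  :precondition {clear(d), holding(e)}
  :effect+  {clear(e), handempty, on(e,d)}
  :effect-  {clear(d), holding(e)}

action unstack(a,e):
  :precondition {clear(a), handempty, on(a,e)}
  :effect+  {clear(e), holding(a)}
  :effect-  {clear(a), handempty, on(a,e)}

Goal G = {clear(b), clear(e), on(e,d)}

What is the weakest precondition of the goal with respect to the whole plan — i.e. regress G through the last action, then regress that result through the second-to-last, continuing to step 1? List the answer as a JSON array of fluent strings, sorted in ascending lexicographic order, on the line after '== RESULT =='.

Regress step by step:
  through step 2 (unstack(a,e)): drop {clear(e)}, keep {clear(b), on(e,d)}, require {clear(a), handempty, on(a,e)}
    → {clear(a), clear(b), handempty, on(a,e), on(e,d)}
  through step 1 (stack(e,d)): drop {handempty, on(e,d)}, keep {clear(a), clear(b), on(a,e)}, require {clear(d), holding(e)}
    → {clear(a), clear(b), clear(d), holding(e), on(a,e)}

== RESULT ==
["clear(a)", "clear(b)", "clear(d)", "holding(e)", "on(a,e)"]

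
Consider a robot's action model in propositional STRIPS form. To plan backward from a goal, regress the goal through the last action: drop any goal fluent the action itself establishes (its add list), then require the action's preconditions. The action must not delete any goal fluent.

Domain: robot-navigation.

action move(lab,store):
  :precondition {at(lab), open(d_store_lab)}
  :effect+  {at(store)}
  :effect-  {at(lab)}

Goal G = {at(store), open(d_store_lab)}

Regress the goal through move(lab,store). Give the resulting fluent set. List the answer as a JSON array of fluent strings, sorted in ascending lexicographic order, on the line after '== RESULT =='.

Regress:
  G ∩ del = {}  (empty — regression defined)
  G \ add = {at(store), open(d_store_lab)} \ {at(store)} = {open(d_store_lab)}
  ∪ pre   = {open(d_store_lab)} ∪ {at(lab), open(d_store_lab)}
          = {at(lab), open(d_store_lab)}

== RESULT ==
["at(lab)", "open(d_store_lab)"]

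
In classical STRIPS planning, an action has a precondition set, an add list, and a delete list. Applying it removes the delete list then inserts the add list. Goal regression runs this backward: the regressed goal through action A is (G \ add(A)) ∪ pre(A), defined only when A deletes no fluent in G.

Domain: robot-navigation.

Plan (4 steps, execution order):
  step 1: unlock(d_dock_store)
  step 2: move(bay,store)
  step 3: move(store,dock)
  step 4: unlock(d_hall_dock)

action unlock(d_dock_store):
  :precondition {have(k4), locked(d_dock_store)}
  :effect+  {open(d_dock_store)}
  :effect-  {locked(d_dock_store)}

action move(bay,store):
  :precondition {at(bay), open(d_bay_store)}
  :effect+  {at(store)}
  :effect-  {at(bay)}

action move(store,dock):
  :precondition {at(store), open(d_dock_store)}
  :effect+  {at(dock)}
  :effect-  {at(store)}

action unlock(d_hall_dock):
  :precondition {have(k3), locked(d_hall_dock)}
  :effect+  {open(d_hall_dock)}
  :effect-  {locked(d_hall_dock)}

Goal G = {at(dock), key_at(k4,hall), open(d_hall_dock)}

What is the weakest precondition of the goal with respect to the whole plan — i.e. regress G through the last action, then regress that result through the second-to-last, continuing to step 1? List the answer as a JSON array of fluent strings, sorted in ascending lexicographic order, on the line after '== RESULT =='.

Work backward from the goal:
  through step 4 (unlock(d_hall_dock)): drop {open(d_hall_dock)}, keep {at(dock), key_at(k4,hall)}, require {have(k3), locked(d_hall_dock)}
    → {at(dock), have(k3), key_at(k4,hall), locked(d_hall_dock)}
  through step 3 (move(store,dock)): drop {at(dock)}, keep {have(k3), key_at(k4,hall), locked(d_hall_dock)}, require {at(store), open(d_dock_store)}
    → {at(store), have(k3), key_at(k4,hall), locked(d_hall_dock), open(d_dock_store)}
  through step 2 (move(bay,store)): drop {at(store)}, keep {have(k3), key_at(k4,hall), locked(d_hall_dock), open(d_dock_store)}, require {at(bay), open(d_bay_store)}
    → {at(bay), have(k3), key_at(k4,hall), locked(d_hall_dock), open(d_bay_store), open(d_dock_store)}
  through step 1 (unlock(d_dock_store)): drop {open(d_dock_store)}, keep {at(bay), have(k3), key_at(k4,hall), locked(d_hall_dock), open(d_bay_store)}, require {have(k4), locked(d_dock_store)}
    → {at(bay), have(k3), have(k4), key_at(k4,hall), locked(d_dock_store), locked(d_hall_dock), open(d_bay_store)}

== RESULT ==
["at(bay)", "have(k3)", "have(k4)", "key_at(k4,hall)", "locked(d_dock_store)", "locked(d_hall_dock)", "open(d_bay_store)"]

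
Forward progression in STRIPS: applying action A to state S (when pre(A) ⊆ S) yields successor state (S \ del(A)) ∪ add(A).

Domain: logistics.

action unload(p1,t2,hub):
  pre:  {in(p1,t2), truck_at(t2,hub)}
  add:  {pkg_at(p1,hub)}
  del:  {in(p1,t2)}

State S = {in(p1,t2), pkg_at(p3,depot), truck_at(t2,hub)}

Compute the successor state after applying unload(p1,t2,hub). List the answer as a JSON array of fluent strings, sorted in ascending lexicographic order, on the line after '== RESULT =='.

Progress:
  pre ⊆ S: {in(p1,t2), truck_at(t2,hub)} ⊆ S  — applicable
  S \ del = {pkg_at(p3,depot), truck_at(t2,hub)}
  ∪ add   = {pkg_at(p1,hub), pkg_at(p3,depot), truck_at(t2,hub)}

== RESULT ==
["pkg_at(p1,hub)", "pkg_at(p3,depot)", "truck_at(t2,hub)"]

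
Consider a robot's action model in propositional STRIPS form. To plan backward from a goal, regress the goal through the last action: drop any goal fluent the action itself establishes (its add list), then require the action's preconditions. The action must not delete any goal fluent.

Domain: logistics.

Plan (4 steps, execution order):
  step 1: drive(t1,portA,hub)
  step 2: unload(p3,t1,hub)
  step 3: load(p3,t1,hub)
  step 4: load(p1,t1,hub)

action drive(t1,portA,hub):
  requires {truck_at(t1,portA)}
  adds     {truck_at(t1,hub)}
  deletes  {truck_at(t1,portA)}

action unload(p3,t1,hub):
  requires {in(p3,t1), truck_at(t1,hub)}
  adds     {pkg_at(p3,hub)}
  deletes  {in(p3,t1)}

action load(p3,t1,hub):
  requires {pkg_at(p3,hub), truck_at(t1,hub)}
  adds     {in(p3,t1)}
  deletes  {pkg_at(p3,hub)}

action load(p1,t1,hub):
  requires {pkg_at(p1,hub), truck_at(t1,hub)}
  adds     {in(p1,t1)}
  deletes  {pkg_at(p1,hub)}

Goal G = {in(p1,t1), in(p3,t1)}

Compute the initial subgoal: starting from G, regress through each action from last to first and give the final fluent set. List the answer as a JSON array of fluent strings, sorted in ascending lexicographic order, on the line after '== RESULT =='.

Regress step by step:
  through step 4 (load(p1,t1,hub)): drop {in(p1,t1)}, keep {in(p3,t1)}, require {pkg_at(p1,hub), truck_at(t1,hub)}
    → {in(p3,t1), pkg_at(p1,hub), truck_at(t1,hub)}
  through step 3 (load(p3,t1,hub)): drop {in(p3,t1)}, keep {pkg_at(p1,hub), truck_at(t1,hub)}, require {pkg_at(p3,hub), truck_at(t1,hub)}
    → {pkg_at(p1,hub), pkg_at(p3,hub), truck_at(t1,hub)}
  through step 2 (unload(p3,t1,hub)): drop {pkg_at(p3,hub)}, keep {pkg_at(p1,hub), truck_at(t1,hub)}, require {in(p3,t1), truck_at(t1,hub)}
    → {in(p3,t1), pkg_at(p1,hub), truck_at(t1,hub)}
  through step 1 (drive(t1,portA,hub)): drop {truck_at(t1,hub)}, keep {in(p3,t1), pkg_at(p1,hub)}, require {truck_at(t1,portA)}
    → {in(p3,t1), pkg_at(p1,hub), truck_at(t1,portA)}

== RESULT ==
["in(p3,t1)", "pkg_at(p1,hub)", "truck_at(t1,portA)"]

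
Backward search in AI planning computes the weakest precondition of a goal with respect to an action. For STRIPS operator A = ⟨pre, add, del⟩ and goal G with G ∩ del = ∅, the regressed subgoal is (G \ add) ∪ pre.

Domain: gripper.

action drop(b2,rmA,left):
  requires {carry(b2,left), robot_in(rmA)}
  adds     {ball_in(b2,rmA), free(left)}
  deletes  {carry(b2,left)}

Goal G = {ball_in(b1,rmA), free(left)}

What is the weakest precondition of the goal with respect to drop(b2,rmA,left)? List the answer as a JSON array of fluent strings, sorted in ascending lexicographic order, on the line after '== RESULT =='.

Compute (G \ add) ∪ pre:
  G ∩ del = {}  (empty — regression defined)
  G \ add = {ball_in(b1,rmA), free(left)} \ {ball_in(b2,rmA), free(left)} = {ball_in(b1,rmA)}
  ∪ pre   = {ball_in(b1,rmA)} ∪ {carry(b2,left), robot_in(rmA)}
          = {ball_in(b1,rmA), carry(b2,left), robot_in(rmA)}

== RESULT ==
["ball_in(b1,rmA)", "carry(b2,left)", "robot_in(rmA)"]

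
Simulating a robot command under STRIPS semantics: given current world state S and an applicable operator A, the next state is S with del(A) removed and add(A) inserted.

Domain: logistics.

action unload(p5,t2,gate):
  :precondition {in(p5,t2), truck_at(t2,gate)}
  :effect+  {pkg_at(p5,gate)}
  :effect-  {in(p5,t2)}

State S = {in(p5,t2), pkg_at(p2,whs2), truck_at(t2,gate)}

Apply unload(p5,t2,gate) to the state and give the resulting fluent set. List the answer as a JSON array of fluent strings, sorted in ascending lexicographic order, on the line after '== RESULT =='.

Progress:
  pre ⊆ S: {in(p5,t2), truck_at(t2,gate)} ⊆ S  — applicable
  S \ del = {pkg_at(p2,whs2), truck_at(t2,gate)}
  ∪ add   = {pkg_at(p2,whs2), pkg_at(p5,gate), truck_at(t2,gate)}

== RESULT ==
["pkg_at(p2,whs2)", "pkg_at(p5,gate)", "truck_at(t2,gate)"]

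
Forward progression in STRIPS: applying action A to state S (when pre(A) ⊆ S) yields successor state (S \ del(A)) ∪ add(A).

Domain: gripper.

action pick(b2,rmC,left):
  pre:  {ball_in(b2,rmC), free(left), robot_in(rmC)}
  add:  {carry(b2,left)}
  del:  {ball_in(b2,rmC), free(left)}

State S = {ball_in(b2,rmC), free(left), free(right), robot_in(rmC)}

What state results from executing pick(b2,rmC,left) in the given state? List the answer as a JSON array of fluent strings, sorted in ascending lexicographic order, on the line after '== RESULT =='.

Progress:
  pre ⊆ S: {ball_in(b2,rmC), free(left), robot_in(rmC)} ⊆ S  — applicable
  S \ del = {free(right), robot_in(rmC)}
  ∪ add   = {carry(b2,left), free(right), robot_in(rmC)}

== RESULT ==
["carry(b2,left)", "free(right)", "robot_in(rmC)"]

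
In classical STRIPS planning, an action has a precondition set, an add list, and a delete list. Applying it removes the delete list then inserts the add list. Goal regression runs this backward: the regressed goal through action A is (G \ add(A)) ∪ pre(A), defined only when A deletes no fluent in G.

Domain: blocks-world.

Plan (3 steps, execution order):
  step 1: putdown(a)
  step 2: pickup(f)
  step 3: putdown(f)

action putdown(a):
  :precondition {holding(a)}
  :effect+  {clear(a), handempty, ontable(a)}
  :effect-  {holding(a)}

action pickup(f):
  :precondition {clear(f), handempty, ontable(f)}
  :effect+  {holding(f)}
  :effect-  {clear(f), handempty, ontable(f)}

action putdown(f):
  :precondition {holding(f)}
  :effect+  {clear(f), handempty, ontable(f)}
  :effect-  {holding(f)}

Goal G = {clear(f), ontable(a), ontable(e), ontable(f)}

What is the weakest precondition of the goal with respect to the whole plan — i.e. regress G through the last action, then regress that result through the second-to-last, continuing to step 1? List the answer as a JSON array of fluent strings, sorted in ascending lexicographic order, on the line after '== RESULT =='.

Regress step by step:
  through step 3 (putdown(f)): drop {clear(f), ontable(f)}, keep {ontable(a), ontable(e)}, require {holding(f)}
    → {holding(f), ontable(a), ontable(e)}
  through step 2 (pickup(f)): drop {holding(f)}, keep {ontable(a), ontable(e)}, require {clear(f), handempty, ontable(f)}
    → {clear(f), handempty, ontable(a), ontable(e), ontable(f)}
  through step 1 (putdown(a)): drop {handempty, ontable(a)}, keep {clear(f), ontable(e), ontable(f)}, require {holding(a)}
    → {clear(f), holding(a), ontable(e), ontable(f)}

== RESULT ==
["clear(f)", "holding(a)", "ontable(e)", "ontable(f)"]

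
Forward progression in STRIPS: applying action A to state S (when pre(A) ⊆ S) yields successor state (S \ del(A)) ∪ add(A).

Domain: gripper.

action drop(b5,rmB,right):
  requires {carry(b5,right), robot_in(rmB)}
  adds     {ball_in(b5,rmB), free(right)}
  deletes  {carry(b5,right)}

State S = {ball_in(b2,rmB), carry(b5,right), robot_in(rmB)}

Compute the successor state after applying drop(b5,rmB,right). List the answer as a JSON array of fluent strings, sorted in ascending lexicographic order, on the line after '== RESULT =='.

Progress:
  pre ⊆ S: {carry(b5,right), robot_in(rmB)} ⊆ S  — applicable
  S \ del = {ball_in(b2,rmB), robot_in(rmB)}
  ∪ add   = {ball_in(b2,rmB), ball_in(b5,rmB), free(right), robot_in(rmB)}

== RESULT ==
["ball_in(b2,rmB)", "ball_in(b5,rmB)", "free(right)", "robot_in(rmB)"]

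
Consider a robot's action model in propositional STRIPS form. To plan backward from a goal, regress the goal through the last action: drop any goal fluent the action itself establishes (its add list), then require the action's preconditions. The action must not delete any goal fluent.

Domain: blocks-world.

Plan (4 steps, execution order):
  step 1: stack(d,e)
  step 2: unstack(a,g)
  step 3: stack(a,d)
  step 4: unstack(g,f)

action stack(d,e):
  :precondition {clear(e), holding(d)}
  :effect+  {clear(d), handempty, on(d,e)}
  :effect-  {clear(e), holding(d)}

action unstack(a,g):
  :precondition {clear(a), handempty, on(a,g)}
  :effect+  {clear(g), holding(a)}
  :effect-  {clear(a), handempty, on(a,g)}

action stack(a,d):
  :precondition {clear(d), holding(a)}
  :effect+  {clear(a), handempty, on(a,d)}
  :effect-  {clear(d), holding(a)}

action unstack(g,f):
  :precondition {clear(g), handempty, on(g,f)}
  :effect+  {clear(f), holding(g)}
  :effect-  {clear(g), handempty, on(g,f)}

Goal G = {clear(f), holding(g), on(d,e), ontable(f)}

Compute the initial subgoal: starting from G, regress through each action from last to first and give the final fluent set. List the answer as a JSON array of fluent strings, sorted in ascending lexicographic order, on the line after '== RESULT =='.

Regress step by step:
  through step 4 (unstack(g,f)): drop {clear(f), holding(g)}, keep {on(d,e), ontable(f)}, require {clear(g), handempty, on(g,f)}
    → {clear(g), handempty, on(d,e), on(g,f), ontable(f)}
  through step 3 (stack(a,d)): drop {handempty}, keep {clear(g), on(d,e), on(g,f), ontable(f)}, require {clear(d), holding(a)}
    → {clear(d), clear(g), holding(a), on(d,e), on(g,f), ontable(f)}
  through step 2 (unstack(a,g)): drop {clear(g), holding(a)}, keep {clear(d), on(d,e), on(g,f), ontable(f)}, require {clear(a), handempty, on(a,g)}
    → {clear(a), clear(d), handempty, on(a,g), on(d,e), on(g,f), ontable(f)}
  through step 1 (stack(d,e)): drop {clear(d), handempty, on(d,e)}, keep {clear(a), on(a,g), on(g,f), ontable(f)}, require {clear(e), holding(d)}
    → {clear(a), clear(e), holding(d), on(a,g), on(g,f), ontable(f)}

== RESULT ==
["clear(a)", "clear(e)", "holding(d)", "on(a,g)", "on(g,f)", "ontable(f)"]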